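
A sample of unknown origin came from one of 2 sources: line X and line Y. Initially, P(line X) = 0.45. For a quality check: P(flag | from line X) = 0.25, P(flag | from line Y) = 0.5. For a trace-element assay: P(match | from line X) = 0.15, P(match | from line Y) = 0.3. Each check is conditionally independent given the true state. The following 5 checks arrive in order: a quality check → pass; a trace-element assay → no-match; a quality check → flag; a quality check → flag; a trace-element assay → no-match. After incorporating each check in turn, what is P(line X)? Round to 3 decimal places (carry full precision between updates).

Each posterior becomes the prior for the next update.
After a quality check='pass': P(line X) = 0.75·0.4500 / (0.75·0.4500 + 0.5·0.5500) ≈ 0.5510
After a trace-element assay='no-match': P(line X) = 0.85·0.5510 / (0.85·0.5510 + 0.7·0.4490) ≈ 0.5984
After a quality check='flag': P(line X) = 0.25·0.5984 / (0.25·0.5984 + 0.5·0.4016) ≈ 0.4270
After a quality check='flag': P(line X) = 0.25·0.4270 / (0.25·0.4270 + 0.5·0.5730) ≈ 0.2714
After a trace-element assay='no-match': P(line X) = 0.85·0.2714 / (0.85·0.2714 + 0.7·0.7286) ≈ 0.3115

0.311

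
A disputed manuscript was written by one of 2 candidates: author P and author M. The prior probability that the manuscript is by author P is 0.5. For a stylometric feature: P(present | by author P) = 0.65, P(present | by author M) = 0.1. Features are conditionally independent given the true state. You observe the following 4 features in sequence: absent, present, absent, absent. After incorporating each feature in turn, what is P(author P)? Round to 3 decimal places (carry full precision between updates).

After 'absent': P(author P) = 0.35·0.5000 / (0.35·0.5000 + 0.9·0.5000) ≈ 0.2800
After 'present': P(author P) = 0.65·0.2800 / (0.65·0.2800 + 0.1·0.7200) ≈ 0.7165
After 'absent': P(author P) = 0.35·0.7165 / (0.35·0.7165 + 0.9·0.2835) ≈ 0.4957
After 'absent': P(author P) = 0.35·0.4957 / (0.35·0.4957 + 0.9·0.5043) ≈ 0.2766

0.277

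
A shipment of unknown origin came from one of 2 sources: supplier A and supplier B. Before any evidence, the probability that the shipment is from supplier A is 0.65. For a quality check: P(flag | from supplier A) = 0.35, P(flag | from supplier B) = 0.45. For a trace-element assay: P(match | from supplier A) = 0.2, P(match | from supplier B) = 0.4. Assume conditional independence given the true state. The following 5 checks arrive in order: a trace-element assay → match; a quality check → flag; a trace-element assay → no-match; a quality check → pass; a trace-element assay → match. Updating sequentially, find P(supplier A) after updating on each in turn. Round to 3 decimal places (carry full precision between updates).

Each posterior becomes the prior for the next update.
After a trace-element assay='match': P(supplier A) = 0.2·0.6500 / (0.2·0.6500 + 0.4·0.3500) ≈ 0.4815
After a quality check='flag': P(supplier A) = 0.35·0.4815 / (0.35·0.4815 + 0.45·0.5185) ≈ 0.4194
After a trace-element assay='no-match': P(supplier A) = 0.8·0.4194 / (0.8·0.4194 + 0.6·0.5806) ≈ 0.4906
After a quality check='pass': P(supplier A) = 0.65·0.4906 / (0.65·0.4906 + 0.55·0.5094) ≈ 0.5323
After a trace-element assay='match': P(supplier A) = 0.2·0.5323 / (0.2·0.5323 + 0.4·0.4677) ≈ 0.3627

0.363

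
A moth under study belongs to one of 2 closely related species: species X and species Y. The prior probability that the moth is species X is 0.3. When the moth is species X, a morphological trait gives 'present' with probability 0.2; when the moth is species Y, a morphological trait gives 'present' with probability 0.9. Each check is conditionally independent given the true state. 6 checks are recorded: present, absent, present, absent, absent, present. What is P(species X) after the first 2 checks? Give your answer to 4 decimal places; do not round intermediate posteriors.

0.4324

After 'present': P(species X) = 0.2·0.3000 / (0.2·0.3000 + 0.9·0.7000) ≈ 0.0870
After 'absent': P(species X) = 0.8·0.0870 / (0.8·0.0870 + 0.1·0.9130) ≈ 0.4324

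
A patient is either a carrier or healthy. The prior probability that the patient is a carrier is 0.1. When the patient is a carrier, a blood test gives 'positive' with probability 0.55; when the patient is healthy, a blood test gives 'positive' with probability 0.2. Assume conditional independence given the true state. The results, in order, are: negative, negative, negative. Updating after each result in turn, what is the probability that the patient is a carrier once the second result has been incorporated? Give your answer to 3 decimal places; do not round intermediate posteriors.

After 'negative': P(carrier) = 0.45·0.1000 / (0.45·0.1000 + 0.8·0.9000) ≈ 0.0588
After 'negative': P(carrier) = 0.45·0.0588 / (0.45·0.0588 + 0.8·0.9412) ≈ 0.0340

0.034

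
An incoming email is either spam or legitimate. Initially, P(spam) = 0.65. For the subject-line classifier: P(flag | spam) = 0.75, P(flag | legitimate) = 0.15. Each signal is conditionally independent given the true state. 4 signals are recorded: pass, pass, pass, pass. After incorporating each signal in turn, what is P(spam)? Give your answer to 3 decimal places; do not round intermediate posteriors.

0.014

After 'pass': P(spam) = 0.25·0.6500 / (0.25·0.6500 + 0.85·0.3500) ≈ 0.3533
After 'pass': P(spam) = 0.25·0.3533 / (0.25·0.3533 + 0.85·0.6467) ≈ 0.1384
After 'pass': P(spam) = 0.25·0.1384 / (0.25·0.1384 + 0.85·0.8616) ≈ 0.0451
After 'pass': P(spam) = 0.25·0.0451 / (0.25·0.0451 + 0.85·0.9549) ≈ 0.0137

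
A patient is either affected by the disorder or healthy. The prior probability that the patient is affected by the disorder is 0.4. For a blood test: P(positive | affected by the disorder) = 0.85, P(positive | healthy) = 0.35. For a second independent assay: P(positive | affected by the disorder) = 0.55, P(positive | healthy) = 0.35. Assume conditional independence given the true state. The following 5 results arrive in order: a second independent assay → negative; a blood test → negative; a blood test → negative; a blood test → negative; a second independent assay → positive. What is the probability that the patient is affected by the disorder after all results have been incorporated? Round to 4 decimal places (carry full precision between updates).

After a second independent assay='negative': P(affected) = 0.45·0.4000 / (0.45·0.4000 + 0.65·0.6000) ≈ 0.3158
After a blood test='negative': P(affected) = 0.15·0.3158 / (0.15·0.3158 + 0.65·0.6842) ≈ 0.0963
After a blood test='negative': P(affected) = 0.15·0.0963 / (0.15·0.0963 + 0.65·0.9037) ≈ 0.0240
After a blood test='negative': P(affected) = 0.15·0.0240 / (0.15·0.0240 + 0.65·0.9760) ≈ 0.0056
After a second independent assay='positive': P(affected) = 0.55·0.0056 / (0.55·0.0056 + 0.35·0.9944) ≈ 0.0088

0.0088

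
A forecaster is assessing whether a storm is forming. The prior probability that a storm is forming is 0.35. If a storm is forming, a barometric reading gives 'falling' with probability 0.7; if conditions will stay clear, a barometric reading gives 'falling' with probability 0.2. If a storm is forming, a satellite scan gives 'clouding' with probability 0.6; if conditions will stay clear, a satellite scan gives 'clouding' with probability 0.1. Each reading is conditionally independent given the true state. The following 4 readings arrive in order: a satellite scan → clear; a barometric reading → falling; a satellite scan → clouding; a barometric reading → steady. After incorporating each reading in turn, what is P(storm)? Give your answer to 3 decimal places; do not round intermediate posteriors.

0.653

After a satellite scan='clear': P(storm) = 0.4·0.3500 / (0.4·0.3500 + 0.9·0.6500) ≈ 0.1931
After a barometric reading='falling': P(storm) = 0.7·0.1931 / (0.7·0.1931 + 0.2·0.8069) ≈ 0.4558
After a satellite scan='clouding': P(storm) = 0.6·0.4558 / (0.6·0.4558 + 0.1·0.5442) ≈ 0.8340
After a barometric reading='steady': P(storm) = 0.3·0.8340 / (0.3·0.8340 + 0.8·0.1660) ≈ 0.6533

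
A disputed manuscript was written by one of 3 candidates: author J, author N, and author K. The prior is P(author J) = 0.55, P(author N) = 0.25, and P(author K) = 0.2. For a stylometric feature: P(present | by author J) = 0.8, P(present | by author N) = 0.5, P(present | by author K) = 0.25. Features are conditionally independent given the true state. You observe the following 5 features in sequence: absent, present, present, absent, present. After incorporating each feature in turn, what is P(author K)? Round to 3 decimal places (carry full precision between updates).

Apply Bayes' rule sequentially, carrying P(author K) forward.
After 'absent': normaliser = 0.2·0.5500 + 0.5·0.2500 + 0.75·0.2000; P(author J) ≈ 0.2857, P(author N) ≈ 0.3247, P(author K) ≈ 0.3896
After 'present': normaliser = 0.8·0.2857 + 0.5·0.3247 + 0.25·0.3896; P(author J) ≈ 0.4681, P(author N) ≈ 0.3324, P(author K) ≈ 0.1995
After 'present': normaliser = 0.8·0.4681 + 0.5·0.3324 + 0.25·0.1995; P(author J) ≈ 0.6341, P(author N) ≈ 0.2815, P(author K) ≈ 0.0844
After 'absent': normaliser = 0.2·0.6341 + 0.5·0.2815 + 0.75·0.0844; P(author J) ≈ 0.3833, P(author N) ≈ 0.4253, P(author K) ≈ 0.1914
After 'present': normaliser = 0.8·0.3833 + 0.5·0.4253 + 0.25·0.1914; P(author J) ≈ 0.5406, P(author N) ≈ 0.3750, P(author K) ≈ 0.0844

0.084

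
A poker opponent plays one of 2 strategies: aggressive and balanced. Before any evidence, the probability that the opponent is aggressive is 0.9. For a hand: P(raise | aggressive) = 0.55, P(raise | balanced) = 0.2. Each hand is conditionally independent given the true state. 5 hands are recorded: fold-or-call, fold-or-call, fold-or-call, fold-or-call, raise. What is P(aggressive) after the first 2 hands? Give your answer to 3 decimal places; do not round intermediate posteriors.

After 'fold-or-call': P(aggressive) = 0.45·0.9000 / (0.45·0.9000 + 0.8·0.1000) ≈ 0.8351
After 'fold-or-call': P(aggressive) = 0.45·0.8351 / (0.45·0.8351 + 0.8·0.1649) ≈ 0.7401

0.740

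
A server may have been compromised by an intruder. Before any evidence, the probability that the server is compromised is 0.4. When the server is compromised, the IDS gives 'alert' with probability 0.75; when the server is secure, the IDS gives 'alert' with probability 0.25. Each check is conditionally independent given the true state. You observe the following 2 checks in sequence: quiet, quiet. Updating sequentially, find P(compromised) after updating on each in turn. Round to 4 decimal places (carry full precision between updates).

0.0690

After 'quiet': P(compromised) = 0.25·0.4000 / (0.25·0.4000 + 0.75·0.6000) ≈ 0.1818
After 'quiet': P(compromised) = 0.25·0.1818 / (0.25·0.1818 + 0.75·0.8182) ≈ 0.0690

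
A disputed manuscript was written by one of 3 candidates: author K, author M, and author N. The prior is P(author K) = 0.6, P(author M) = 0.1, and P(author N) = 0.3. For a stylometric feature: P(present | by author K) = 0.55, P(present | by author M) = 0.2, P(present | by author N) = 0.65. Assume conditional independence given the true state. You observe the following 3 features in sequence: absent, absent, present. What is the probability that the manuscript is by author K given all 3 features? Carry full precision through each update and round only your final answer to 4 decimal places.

0.6456

Apply Bayes' rule sequentially, carrying P(author K) forward.
After 'absent': normaliser = 0.45·0.6000 + 0.8·0.1000 + 0.35·0.3000; P(author K) ≈ 0.5934, P(author M) ≈ 0.1758, P(author N) ≈ 0.2308
After 'absent': normaliser = 0.45·0.5934 + 0.8·0.1758 + 0.35·0.2308; P(author K) ≈ 0.5467, P(author M) ≈ 0.2880, P(author N) ≈ 0.1654
After 'present': normaliser = 0.55·0.5467 + 0.2·0.2880 + 0.65·0.1654; P(author K) ≈ 0.6456, P(author M) ≈ 0.1237, P(author N) ≈ 0.2308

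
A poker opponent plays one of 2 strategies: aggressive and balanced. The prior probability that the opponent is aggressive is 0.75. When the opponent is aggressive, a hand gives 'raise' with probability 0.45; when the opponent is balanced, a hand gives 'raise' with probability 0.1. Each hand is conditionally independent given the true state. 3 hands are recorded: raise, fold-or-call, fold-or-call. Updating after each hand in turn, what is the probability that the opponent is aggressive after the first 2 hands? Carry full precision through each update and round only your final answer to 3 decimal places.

0.892

After 'raise': P(aggressive) = 0.45·0.7500 / (0.45·0.7500 + 0.1·0.2500) ≈ 0.9310
After 'fold-or-call': P(aggressive) = 0.55·0.9310 / (0.55·0.9310 + 0.9·0.0690) ≈ 0.8919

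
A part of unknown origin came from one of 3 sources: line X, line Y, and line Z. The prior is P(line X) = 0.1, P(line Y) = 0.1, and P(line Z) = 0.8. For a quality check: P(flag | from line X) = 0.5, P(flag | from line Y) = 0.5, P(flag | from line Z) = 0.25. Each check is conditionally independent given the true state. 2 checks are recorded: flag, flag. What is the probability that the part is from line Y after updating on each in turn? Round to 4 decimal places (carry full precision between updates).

0.2500

After 'flag': normaliser = 0.5·0.1000 + 0.5·0.1000 + 0.25·0.8000; P(line X) ≈ 0.1667, P(line Y) ≈ 0.1667, P(line Z) ≈ 0.6667
After 'flag': normaliser = 0.5·0.1667 + 0.5·0.1667 + 0.25·0.6667; P(line X) ≈ 0.2500, P(line Y) ≈ 0.2500, P(line Z) ≈ 0.5000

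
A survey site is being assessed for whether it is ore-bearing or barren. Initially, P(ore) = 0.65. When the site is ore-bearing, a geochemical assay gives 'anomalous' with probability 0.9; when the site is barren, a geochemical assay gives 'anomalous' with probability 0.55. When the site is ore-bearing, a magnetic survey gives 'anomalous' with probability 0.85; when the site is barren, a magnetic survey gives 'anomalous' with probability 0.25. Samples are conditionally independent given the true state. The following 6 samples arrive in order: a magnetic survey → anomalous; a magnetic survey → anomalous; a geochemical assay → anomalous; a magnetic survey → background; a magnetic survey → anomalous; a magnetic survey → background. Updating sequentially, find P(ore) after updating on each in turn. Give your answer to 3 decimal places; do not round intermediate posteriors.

0.827

Apply Bayes' rule sequentially, carrying P(ore) forward.
After a magnetic survey='anomalous': P(ore) = 0.85·0.6500 / (0.85·0.6500 + 0.25·0.3500) ≈ 0.8633
After a magnetic survey='anomalous': P(ore) = 0.85·0.8633 / (0.85·0.8633 + 0.25·0.1367) ≈ 0.9555
After a geochemical assay='anomalous': P(ore) = 0.9·0.9555 / (0.9·0.9555 + 0.55·0.0445) ≈ 0.9723
After a magnetic survey='background': P(ore) = 0.15·0.9723 / (0.15·0.9723 + 0.75·0.0277) ≈ 0.8754
After a magnetic survey='anomalous': P(ore) = 0.85·0.8754 / (0.85·0.8754 + 0.25·0.1246) ≈ 0.9598
After a magnetic survey='background': P(ore) = 0.15·0.9598 / (0.15·0.9598 + 0.75·0.0402) ≈ 0.8269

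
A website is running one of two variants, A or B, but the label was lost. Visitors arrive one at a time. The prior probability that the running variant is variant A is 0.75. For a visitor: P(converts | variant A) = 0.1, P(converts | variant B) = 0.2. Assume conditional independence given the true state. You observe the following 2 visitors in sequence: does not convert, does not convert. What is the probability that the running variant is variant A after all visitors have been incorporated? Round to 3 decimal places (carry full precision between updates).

0.792

Each posterior becomes the prior for the next update.
After 'does not convert': P(A) = 0.9·0.7500 / (0.9·0.7500 + 0.8·0.2500) ≈ 0.7714
After 'does not convert': P(A) = 0.9·0.7714 / (0.9·0.7714 + 0.8·0.2286) ≈ 0.7915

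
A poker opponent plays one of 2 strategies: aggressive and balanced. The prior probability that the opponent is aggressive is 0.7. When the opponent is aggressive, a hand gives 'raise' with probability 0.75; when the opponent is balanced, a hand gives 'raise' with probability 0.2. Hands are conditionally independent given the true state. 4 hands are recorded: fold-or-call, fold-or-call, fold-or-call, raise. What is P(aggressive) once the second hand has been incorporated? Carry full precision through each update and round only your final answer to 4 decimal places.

0.1856

After 'fold-or-call': P(aggressive) = 0.25·0.7000 / (0.25·0.7000 + 0.8·0.3000) ≈ 0.4217
After 'fold-or-call': P(aggressive) = 0.25·0.4217 / (0.25·0.4217 + 0.8·0.5783) ≈ 0.1856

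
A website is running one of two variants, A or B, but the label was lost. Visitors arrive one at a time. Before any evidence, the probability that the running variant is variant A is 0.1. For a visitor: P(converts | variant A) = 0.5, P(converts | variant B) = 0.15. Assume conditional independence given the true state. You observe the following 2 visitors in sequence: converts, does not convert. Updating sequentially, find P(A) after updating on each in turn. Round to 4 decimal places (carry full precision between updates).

0.1789

Each posterior becomes the prior for the next update.
After 'converts': P(A) = 0.5·0.1000 / (0.5·0.1000 + 0.15·0.9000) ≈ 0.2703
After 'does not convert': P(A) = 0.5·0.2703 / (0.5·0.2703 + 0.85·0.7297) ≈ 0.1789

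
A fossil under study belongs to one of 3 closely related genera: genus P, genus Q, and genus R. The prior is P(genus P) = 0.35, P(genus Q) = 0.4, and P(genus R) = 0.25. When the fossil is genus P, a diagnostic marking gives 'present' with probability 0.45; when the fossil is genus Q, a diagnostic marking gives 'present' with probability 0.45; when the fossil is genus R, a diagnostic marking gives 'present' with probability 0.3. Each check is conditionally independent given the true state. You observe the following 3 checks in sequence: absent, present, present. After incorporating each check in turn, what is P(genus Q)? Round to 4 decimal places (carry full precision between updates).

0.4487

After 'absent': normaliser = 0.55·0.3500 + 0.55·0.4000 + 0.7·0.2500; P(genus P) ≈ 0.3277, P(genus Q) ≈ 0.3745, P(genus R) ≈ 0.2979
After 'present': normaliser = 0.45·0.3277 + 0.45·0.3745 + 0.3·0.2979; P(genus P) ≈ 0.3638, P(genus Q) ≈ 0.4157, P(genus R) ≈ 0.2205
After 'present': normaliser = 0.45·0.3638 + 0.45·0.4157 + 0.3·0.2205; P(genus P) ≈ 0.3926, P(genus Q) ≈ 0.4487, P(genus R) ≈ 0.1586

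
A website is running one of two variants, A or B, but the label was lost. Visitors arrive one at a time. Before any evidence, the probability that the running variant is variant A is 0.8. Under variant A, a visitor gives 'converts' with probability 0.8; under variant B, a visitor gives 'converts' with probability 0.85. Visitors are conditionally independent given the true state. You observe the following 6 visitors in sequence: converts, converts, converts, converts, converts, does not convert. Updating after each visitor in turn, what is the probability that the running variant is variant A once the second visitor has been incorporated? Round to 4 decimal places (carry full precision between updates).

0.7799

After 'converts': P(A) = 0.8·0.8000 / (0.8·0.8000 + 0.85·0.2000) ≈ 0.7901
After 'converts': P(A) = 0.8·0.7901 / (0.8·0.7901 + 0.85·0.2099) ≈ 0.7799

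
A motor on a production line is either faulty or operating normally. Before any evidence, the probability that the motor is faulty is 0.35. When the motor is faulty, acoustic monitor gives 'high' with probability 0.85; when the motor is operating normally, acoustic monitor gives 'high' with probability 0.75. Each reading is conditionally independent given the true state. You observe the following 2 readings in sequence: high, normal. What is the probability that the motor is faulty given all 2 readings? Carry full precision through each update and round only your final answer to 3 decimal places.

After 'high': P(faulty) = 0.85·0.3500 / (0.85·0.3500 + 0.75·0.6500) ≈ 0.3790
After 'normal': P(faulty) = 0.15·0.3790 / (0.15·0.3790 + 0.25·0.6210) ≈ 0.2680

0.268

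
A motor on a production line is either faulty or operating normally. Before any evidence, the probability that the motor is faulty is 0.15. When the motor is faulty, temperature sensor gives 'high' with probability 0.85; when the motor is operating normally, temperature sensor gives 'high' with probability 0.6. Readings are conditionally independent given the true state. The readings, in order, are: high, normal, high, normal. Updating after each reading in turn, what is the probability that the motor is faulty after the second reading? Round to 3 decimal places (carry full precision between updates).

0.086

After 'high': P(faulty) = 0.85·0.1500 / (0.85·0.1500 + 0.6·0.8500) ≈ 0.2000
After 'normal': P(faulty) = 0.15·0.2000 / (0.15·0.2000 + 0.4·0.8000) ≈ 0.0857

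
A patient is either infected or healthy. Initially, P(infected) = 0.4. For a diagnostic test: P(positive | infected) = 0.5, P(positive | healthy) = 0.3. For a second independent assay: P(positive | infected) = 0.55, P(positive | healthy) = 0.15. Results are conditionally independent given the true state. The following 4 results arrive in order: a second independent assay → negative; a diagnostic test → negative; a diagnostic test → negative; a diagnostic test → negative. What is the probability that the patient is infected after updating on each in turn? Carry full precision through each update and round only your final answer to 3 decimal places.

0.114

Each posterior becomes the prior for the next update.
After a second independent assay='negative': P(infected) = 0.45·0.4000 / (0.45·0.4000 + 0.85·0.6000) ≈ 0.2609
After a diagnostic test='negative': P(infected) = 0.5·0.2609 / (0.5·0.2609 + 0.7·0.7391) ≈ 0.2013
After a diagnostic test='negative': P(infected) = 0.5·0.2013 / (0.5·0.2013 + 0.7·0.7987) ≈ 0.1526
After a diagnostic test='negative': P(infected) = 0.5·0.1526 / (0.5·0.1526 + 0.7·0.8474) ≈ 0.1140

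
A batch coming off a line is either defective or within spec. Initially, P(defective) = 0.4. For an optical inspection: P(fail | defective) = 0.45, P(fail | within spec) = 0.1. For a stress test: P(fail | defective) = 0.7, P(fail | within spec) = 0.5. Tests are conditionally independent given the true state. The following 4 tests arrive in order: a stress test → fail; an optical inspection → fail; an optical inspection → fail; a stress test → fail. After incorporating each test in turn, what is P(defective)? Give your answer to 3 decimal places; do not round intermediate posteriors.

After a stress test='fail': P(defective) = 0.7·0.4000 / (0.7·0.4000 + 0.5·0.6000) ≈ 0.4828
After an optical inspection='fail': P(defective) = 0.45·0.4828 / (0.45·0.4828 + 0.1·0.5172) ≈ 0.8077
After an optical inspection='fail': P(defective) = 0.45·0.8077 / (0.45·0.8077 + 0.1·0.1923) ≈ 0.9497
After a stress test='fail': P(defective) = 0.7·0.9497 / (0.7·0.9497 + 0.5·0.0503) ≈ 0.9636

0.964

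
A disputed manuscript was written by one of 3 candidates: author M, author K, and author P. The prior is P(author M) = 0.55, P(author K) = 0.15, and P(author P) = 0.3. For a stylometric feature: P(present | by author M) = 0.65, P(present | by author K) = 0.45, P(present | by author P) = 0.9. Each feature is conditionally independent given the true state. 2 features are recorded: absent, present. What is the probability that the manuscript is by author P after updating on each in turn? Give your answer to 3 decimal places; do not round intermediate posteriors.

0.143

After 'absent': normaliser = 0.35·0.5500 + 0.55·0.1500 + 0.1·0.3000; P(author M) ≈ 0.6311, P(author K) ≈ 0.2705, P(author P) ≈ 0.0984
After 'present': normaliser = 0.65·0.6311 + 0.45·0.2705 + 0.9·0.0984; P(author M) ≈ 0.6612, P(author K) ≈ 0.1962, P(author P) ≈ 0.1427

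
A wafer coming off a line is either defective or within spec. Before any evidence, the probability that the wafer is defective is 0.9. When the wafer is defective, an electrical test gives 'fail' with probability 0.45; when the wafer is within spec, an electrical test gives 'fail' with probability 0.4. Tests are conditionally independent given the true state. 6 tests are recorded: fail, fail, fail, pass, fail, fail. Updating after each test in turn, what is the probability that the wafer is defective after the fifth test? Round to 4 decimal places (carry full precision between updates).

0.9297

After 'fail': P(defective) = 0.45·0.9000 / (0.45·0.9000 + 0.4·0.1000) ≈ 0.9101
After 'fail': P(defective) = 0.45·0.9101 / (0.45·0.9101 + 0.4·0.0899) ≈ 0.9193
After 'fail': P(defective) = 0.45·0.9193 / (0.45·0.9193 + 0.4·0.0807) ≈ 0.9276
After 'pass': P(defective) = 0.55·0.9276 / (0.55·0.9276 + 0.6·0.0724) ≈ 0.9215
After 'fail': P(defective) = 0.45·0.9215 / (0.45·0.9215 + 0.4·0.0785) ≈ 0.9297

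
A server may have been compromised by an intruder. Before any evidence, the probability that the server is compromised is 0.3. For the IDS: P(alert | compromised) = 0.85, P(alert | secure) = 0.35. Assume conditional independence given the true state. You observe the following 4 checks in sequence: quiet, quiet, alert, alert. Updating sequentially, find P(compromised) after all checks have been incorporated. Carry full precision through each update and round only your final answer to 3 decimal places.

0.119

Apply Bayes' rule sequentially, carrying P(compromised) forward.
After 'quiet': P(compromised) = 0.15·0.3000 / (0.15·0.3000 + 0.65·0.7000) ≈ 0.0900
After 'quiet': P(compromised) = 0.15·0.0900 / (0.15·0.0900 + 0.65·0.9100) ≈ 0.0223
After 'alert': P(compromised) = 0.85·0.0223 / (0.85·0.0223 + 0.35·0.9777) ≈ 0.0525
After 'alert': P(compromised) = 0.85·0.0525 / (0.85·0.0525 + 0.35·0.9475) ≈ 0.1186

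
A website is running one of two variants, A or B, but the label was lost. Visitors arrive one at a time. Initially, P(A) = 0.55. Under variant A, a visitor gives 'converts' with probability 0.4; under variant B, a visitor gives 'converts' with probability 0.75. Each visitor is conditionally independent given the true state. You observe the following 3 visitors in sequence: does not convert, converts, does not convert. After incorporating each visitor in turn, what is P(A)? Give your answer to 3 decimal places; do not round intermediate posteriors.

0.790

After 'does not convert': P(A) = 0.6·0.5500 / (0.6·0.5500 + 0.25·0.4500) ≈ 0.7458
After 'converts': P(A) = 0.4·0.7458 / (0.4·0.7458 + 0.75·0.2542) ≈ 0.6101
After 'does not convert': P(A) = 0.6·0.6101 / (0.6·0.6101 + 0.25·0.3899) ≈ 0.7897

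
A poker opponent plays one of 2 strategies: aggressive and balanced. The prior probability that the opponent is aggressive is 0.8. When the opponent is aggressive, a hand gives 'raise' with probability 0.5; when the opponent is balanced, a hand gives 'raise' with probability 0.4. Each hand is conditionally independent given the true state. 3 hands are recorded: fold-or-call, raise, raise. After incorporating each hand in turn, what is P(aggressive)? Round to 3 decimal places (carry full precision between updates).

Each posterior becomes the prior for the next update.
After 'fold-or-call': P(aggressive) = 0.5·0.8000 / (0.5·0.8000 + 0.6·0.2000) ≈ 0.7692
After 'raise': P(aggressive) = 0.5·0.7692 / (0.5·0.7692 + 0.4·0.2308) ≈ 0.8065
After 'raise': P(aggressive) = 0.5·0.8065 / (0.5·0.8065 + 0.4·0.1935) ≈ 0.8389

0.839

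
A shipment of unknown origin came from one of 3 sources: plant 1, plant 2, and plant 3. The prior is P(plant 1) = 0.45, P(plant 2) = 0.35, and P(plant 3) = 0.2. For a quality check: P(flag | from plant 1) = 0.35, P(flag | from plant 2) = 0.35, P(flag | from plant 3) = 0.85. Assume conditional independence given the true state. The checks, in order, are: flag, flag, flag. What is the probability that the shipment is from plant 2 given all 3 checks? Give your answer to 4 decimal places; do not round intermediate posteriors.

After 'flag': normaliser = 0.35·0.4500 + 0.35·0.3500 + 0.85·0.2000; P(plant 1) ≈ 0.3500, P(plant 2) ≈ 0.2722, P(plant 3) ≈ 0.3778
After 'flag': normaliser = 0.35·0.3500 + 0.35·0.2722 + 0.85·0.3778; P(plant 1) ≈ 0.2273, P(plant 2) ≈ 0.1768, P(plant 3) ≈ 0.5959
After 'flag': normaliser = 0.35·0.2273 + 0.35·0.1768 + 0.85·0.5959; P(plant 1) ≈ 0.1228, P(plant 2) ≈ 0.0955, P(plant 3) ≈ 0.7817

0.0955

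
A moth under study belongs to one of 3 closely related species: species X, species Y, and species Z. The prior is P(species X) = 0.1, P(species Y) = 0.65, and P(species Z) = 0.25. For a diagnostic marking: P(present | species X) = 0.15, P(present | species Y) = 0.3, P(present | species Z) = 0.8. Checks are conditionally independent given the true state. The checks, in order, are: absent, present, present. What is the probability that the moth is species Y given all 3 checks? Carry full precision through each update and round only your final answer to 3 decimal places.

0.547

After 'absent': normaliser = 0.85·0.1000 + 0.7·0.6500 + 0.2·0.2500; P(species X) ≈ 0.1441, P(species Y) ≈ 0.7712, P(species Z) ≈ 0.0847
After 'present': normaliser = 0.15·0.1441 + 0.3·0.7712 + 0.8·0.0847; P(species X) ≈ 0.0674, P(species Y) ≈ 0.7213, P(species Z) ≈ 0.2114
After 'present': normaliser = 0.15·0.0674 + 0.3·0.7213 + 0.8·0.2114; P(species X) ≈ 0.0255, P(species Y) ≈ 0.5470, P(species Z) ≈ 0.4275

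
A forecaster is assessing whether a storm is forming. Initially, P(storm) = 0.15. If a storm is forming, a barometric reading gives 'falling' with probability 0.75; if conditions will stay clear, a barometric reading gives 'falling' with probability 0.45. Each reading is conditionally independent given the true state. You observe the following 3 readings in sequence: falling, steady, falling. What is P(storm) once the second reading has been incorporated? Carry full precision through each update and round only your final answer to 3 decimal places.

Apply Bayes' rule sequentially, carrying P(storm) forward.
After 'falling': P(storm) = 0.75·0.1500 / (0.75·0.1500 + 0.45·0.8500) ≈ 0.2273
After 'steady': P(storm) = 0.25·0.2273 / (0.25·0.2273 + 0.55·0.7727) ≈ 0.1179

0.118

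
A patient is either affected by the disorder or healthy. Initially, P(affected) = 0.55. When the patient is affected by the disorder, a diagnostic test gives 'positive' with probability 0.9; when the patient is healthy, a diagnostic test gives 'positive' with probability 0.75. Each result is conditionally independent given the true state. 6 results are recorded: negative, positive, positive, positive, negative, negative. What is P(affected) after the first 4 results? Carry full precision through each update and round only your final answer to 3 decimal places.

After 'negative': P(affected) = 0.1·0.5500 / (0.1·0.5500 + 0.25·0.4500) ≈ 0.3284
After 'positive': P(affected) = 0.9·0.3284 / (0.9·0.3284 + 0.75·0.6716) ≈ 0.3697
After 'positive': P(affected) = 0.9·0.3697 / (0.9·0.3697 + 0.75·0.6303) ≈ 0.4131
After 'positive': P(affected) = 0.9·0.4131 / (0.9·0.4131 + 0.75·0.5869) ≈ 0.4579

0.458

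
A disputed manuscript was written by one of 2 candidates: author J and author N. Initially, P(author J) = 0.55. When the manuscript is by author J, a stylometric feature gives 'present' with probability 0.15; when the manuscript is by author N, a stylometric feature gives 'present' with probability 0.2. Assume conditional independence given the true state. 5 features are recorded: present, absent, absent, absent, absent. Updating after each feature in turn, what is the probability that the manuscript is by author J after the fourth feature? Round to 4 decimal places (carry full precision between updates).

Each posterior becomes the prior for the next update.
After 'present': P(author J) = 0.15·0.5500 / (0.15·0.5500 + 0.2·0.4500) ≈ 0.4783
After 'absent': P(author J) = 0.85·0.4783 / (0.85·0.4783 + 0.8·0.5217) ≈ 0.4934
After 'absent': P(author J) = 0.85·0.4934 / (0.85·0.4934 + 0.8·0.5066) ≈ 0.5086
After 'absent': P(author J) = 0.85·0.5086 / (0.85·0.5086 + 0.8·0.4914) ≈ 0.5237

0.5237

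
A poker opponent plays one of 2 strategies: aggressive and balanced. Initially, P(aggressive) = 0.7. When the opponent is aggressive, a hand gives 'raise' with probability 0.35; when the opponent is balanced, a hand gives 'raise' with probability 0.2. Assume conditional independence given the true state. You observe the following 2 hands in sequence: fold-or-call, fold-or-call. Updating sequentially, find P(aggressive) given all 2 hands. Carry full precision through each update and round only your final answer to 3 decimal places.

After 'fold-or-call': P(aggressive) = 0.65·0.7000 / (0.65·0.7000 + 0.8·0.3000) ≈ 0.6547
After 'fold-or-call': P(aggressive) = 0.65·0.6547 / (0.65·0.6547 + 0.8·0.3453) ≈ 0.6064

0.606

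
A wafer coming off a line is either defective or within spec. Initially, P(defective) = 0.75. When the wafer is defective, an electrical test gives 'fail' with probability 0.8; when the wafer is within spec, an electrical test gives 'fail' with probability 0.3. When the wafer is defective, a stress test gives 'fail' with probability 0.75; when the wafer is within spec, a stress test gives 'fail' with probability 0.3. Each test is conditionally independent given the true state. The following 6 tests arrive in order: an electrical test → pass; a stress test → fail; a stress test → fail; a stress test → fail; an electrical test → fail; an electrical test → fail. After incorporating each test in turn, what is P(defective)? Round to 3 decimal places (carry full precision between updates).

0.990

After an electrical test='pass': P(defective) = 0.2·0.7500 / (0.2·0.7500 + 0.7·0.2500) ≈ 0.4615
After a stress test='fail': P(defective) = 0.75·0.4615 / (0.75·0.4615 + 0.3·0.5385) ≈ 0.6818
After a stress test='fail': P(defective) = 0.75·0.6818 / (0.75·0.6818 + 0.3·0.3182) ≈ 0.8427
After a stress test='fail': P(defective) = 0.75·0.8427 / (0.75·0.8427 + 0.3·0.1573) ≈ 0.9305
After an electrical test='fail': P(defective) = 0.8·0.9305 / (0.8·0.9305 + 0.3·0.0695) ≈ 0.9728
After an electrical test='fail': P(defective) = 0.8·0.9728 / (0.8·0.9728 + 0.3·0.0272) ≈ 0.9896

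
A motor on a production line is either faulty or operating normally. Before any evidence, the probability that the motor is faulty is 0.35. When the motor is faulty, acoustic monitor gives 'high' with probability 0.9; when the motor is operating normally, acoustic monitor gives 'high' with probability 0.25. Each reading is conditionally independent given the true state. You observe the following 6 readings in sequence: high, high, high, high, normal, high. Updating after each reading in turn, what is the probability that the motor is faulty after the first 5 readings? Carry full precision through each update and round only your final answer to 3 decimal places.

Each posterior becomes the prior for the next update.
After 'high': P(faulty) = 0.9·0.3500 / (0.9·0.3500 + 0.25·0.6500) ≈ 0.6597
After 'high': P(faulty) = 0.9·0.6597 / (0.9·0.6597 + 0.25·0.3403) ≈ 0.8747
After 'high': P(faulty) = 0.9·0.8747 / (0.9·0.8747 + 0.25·0.1253) ≈ 0.9617
After 'high': P(faulty) = 0.9·0.9617 / (0.9·0.9617 + 0.25·0.0383) ≈ 0.9891
After 'normal': P(faulty) = 0.1·0.9891 / (0.1·0.9891 + 0.75·0.0109) ≈ 0.9234

0.923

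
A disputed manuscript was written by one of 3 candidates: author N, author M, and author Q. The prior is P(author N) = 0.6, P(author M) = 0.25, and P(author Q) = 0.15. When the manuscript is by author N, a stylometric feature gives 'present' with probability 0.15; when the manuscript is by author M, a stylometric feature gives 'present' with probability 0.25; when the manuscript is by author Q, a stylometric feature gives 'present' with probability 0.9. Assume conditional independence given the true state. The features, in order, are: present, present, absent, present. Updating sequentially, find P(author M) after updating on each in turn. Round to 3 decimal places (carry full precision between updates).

Each posterior becomes the prior for the next update.
After 'present': normaliser = 0.15·0.6000 + 0.25·0.2500 + 0.9·0.1500; P(author N) ≈ 0.3130, P(author M) ≈ 0.2174, P(author Q) ≈ 0.4696
After 'present': normaliser = 0.15·0.3130 + 0.25·0.2174 + 0.9·0.4696; P(author N) ≈ 0.0896, P(author M) ≈ 0.1037, P(author Q) ≈ 0.8066
After 'absent': normaliser = 0.85·0.0896 + 0.75·0.1037 + 0.1·0.8066; P(author N) ≈ 0.3247, P(author M) ≈ 0.3316, P(author Q) ≈ 0.3438
After 'present': normaliser = 0.15·0.3247 + 0.25·0.3316 + 0.9·0.3438; P(author N) ≈ 0.1104, P(author M) ≈ 0.1880, P(author Q) ≈ 0.7016

0.188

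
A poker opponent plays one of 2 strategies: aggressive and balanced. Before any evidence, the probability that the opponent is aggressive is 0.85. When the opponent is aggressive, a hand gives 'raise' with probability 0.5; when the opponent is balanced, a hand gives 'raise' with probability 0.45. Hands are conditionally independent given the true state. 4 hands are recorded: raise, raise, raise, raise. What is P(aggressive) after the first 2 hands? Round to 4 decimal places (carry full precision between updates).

Apply Bayes' rule sequentially, carrying P(aggressive) forward.
After 'raise': P(aggressive) = 0.5·0.8500 / (0.5·0.8500 + 0.45·0.1500) ≈ 0.8629
After 'raise': P(aggressive) = 0.5·0.8629 / (0.5·0.8629 + 0.45·0.1371) ≈ 0.8749

0.8749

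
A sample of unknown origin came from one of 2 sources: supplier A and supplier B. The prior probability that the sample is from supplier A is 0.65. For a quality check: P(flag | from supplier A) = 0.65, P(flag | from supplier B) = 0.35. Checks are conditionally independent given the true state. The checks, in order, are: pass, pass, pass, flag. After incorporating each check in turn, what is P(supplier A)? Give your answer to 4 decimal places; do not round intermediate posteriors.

After 'pass': P(supplier A) = 0.35·0.6500 / (0.35·0.6500 + 0.65·0.3500) ≈ 0.5000
After 'pass': P(supplier A) = 0.35·0.5000 / (0.35·0.5000 + 0.65·0.5000) ≈ 0.3500
After 'pass': P(supplier A) = 0.35·0.3500 / (0.35·0.3500 + 0.65·0.6500) ≈ 0.2248
After 'flag': P(supplier A) = 0.65·0.2248 / (0.65·0.2248 + 0.35·0.7752) ≈ 0.3500

0.3500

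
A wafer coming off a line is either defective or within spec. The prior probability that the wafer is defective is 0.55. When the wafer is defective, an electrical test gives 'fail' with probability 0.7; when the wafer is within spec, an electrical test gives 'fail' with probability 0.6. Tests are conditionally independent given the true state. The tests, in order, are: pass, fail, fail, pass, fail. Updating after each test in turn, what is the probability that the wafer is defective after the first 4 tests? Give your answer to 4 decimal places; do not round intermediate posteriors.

Each posterior becomes the prior for the next update.
After 'pass': P(defective) = 0.3·0.5500 / (0.3·0.5500 + 0.4·0.4500) ≈ 0.4783
After 'fail': P(defective) = 0.7·0.4783 / (0.7·0.4783 + 0.6·0.5217) ≈ 0.5168
After 'fail': P(defective) = 0.7·0.5168 / (0.7·0.5168 + 0.6·0.4832) ≈ 0.5551
After 'pass': P(defective) = 0.3·0.5551 / (0.3·0.5551 + 0.4·0.4449) ≈ 0.4834

0.4834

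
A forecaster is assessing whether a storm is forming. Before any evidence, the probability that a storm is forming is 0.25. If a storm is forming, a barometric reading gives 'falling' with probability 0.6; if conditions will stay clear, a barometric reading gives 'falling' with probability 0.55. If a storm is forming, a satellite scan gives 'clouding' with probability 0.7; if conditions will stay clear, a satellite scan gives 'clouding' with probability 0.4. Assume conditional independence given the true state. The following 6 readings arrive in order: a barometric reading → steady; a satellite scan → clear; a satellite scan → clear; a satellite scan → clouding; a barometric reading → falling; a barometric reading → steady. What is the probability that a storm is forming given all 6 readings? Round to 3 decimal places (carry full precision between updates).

0.112

After a barometric reading='steady': P(storm) = 0.4·0.2500 / (0.4·0.2500 + 0.45·0.7500) ≈ 0.2286
After a satellite scan='clear': P(storm) = 0.3·0.2286 / (0.3·0.2286 + 0.6·0.7714) ≈ 0.1290
After a satellite scan='clear': P(storm) = 0.3·0.1290 / (0.3·0.1290 + 0.6·0.8710) ≈ 0.0690
After a satellite scan='clouding': P(storm) = 0.7·0.0690 / (0.7·0.0690 + 0.4·0.9310) ≈ 0.1148
After a barometric reading='falling': P(storm) = 0.6·0.1148 / (0.6·0.1148 + 0.55·0.8852) ≈ 0.1239
After a barometric reading='steady': P(storm) = 0.4·0.1239 / (0.4·0.1239 + 0.45·0.8761) ≈ 0.1117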